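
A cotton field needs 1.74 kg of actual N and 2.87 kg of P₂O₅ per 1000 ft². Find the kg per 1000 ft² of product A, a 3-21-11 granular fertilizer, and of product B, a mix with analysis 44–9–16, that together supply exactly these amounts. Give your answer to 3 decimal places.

Per-1000 ft² balance (a = product A, b = product B):
N: 0.03·a + 0.44·b = 1.74
P₂O₅: 0.21·a + 0.09·b = 2.87
Eliminate a: (row1) − 0.03/0.21·(row2) → 0.427143·b = 1.33, so b = 3.11371.
Back-substitute: a = (1.74 − 0.44·3.11371) / 0.03 = 12.3322.

12.332 kg product A, 3.114 kg product B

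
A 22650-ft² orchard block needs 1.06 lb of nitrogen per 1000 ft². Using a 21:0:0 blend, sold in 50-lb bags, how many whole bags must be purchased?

Product per 1000 ft² = 1.06 / 21% = 5.04762 lb.
Total product = 5.04762 × 22650 / 1000 = 114.329 lb.
Bags = ⌈114.329 / 50⌉ = 3.

3 bags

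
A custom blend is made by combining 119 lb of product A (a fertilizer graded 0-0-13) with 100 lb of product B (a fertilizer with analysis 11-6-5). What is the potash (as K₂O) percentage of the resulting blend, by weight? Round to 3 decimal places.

9.347% K₂O

Total mass = 119 + 100 = 219 lb.
K₂O mass = 13%×119 + 5%×100 = 20.47 lb.
% K₂O = 20.47 / 219 = 9.34703%.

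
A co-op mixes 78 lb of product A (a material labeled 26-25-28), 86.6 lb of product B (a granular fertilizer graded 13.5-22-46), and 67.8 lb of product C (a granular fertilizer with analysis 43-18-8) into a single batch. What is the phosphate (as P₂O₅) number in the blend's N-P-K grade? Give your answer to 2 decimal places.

Total mass = 78 + 86.6 + 67.8 = 232.4 lb.
P₂O₅ mass = 25%×78 + 22%×86.6 + 18%×67.8 = 50.756 lb.
% P₂O₅ = 50.756 / 232.4 = 21.8399%.

21.84% P₂O₅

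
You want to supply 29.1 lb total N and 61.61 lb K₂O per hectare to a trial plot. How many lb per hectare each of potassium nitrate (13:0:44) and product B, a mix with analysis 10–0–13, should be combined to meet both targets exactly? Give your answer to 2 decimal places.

87.75 lb potassium nitrate, 176.93 lb product B

With a, b = lb per hectare of potassium nitrate and product B:
N: 0.13·a + 0.1·b = 29.1
K₂O: 0.44·a + 0.13·b = 61.61
Solving simultaneously: a = 87.7491, b = 176.926.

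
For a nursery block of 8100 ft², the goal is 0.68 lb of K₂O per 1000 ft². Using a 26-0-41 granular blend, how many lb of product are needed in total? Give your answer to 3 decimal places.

Product per 1000 ft² = 0.68 / 41% = 1.65854 lb.
Total product = 1.65854 × 8100 / 1000 = 13.4341 lb.

13.434 lb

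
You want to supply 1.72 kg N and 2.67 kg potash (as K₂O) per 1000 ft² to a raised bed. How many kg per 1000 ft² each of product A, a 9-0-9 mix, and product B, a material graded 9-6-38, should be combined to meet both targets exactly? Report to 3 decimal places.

Per-1000 ft² balance (a = product A, b = product B):
N: 0.09·a + 0.09·b = 1.72
K₂O: 0.09·a + 0.38·b = 2.67
Eliminate a: (row1) − 0.09/0.09·(row2) → -0.29·b = -0.95, so b = 3.27586.
Back-substitute: a = (1.72 − 0.09·3.27586) / 0.09 = 15.8352.

15.835 kg product A, 3.276 kg product B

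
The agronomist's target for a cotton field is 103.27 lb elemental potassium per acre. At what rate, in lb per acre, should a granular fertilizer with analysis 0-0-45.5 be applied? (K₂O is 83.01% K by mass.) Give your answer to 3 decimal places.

As K₂O: 103.27 / 0.8301 = 124.407 lb per acre.
Product per acre = 124.407 / 45.5% = 273.4213 lb.

273.421 lb of product per acre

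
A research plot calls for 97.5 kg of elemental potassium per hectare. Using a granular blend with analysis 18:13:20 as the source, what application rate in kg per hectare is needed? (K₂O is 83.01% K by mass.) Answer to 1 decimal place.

587.3 kg of product per hectare

As K₂O: 97.5 / 0.8301 = 117.456 kg per hectare.
Product per hectare = 117.456 / 20% = 587.279 kg.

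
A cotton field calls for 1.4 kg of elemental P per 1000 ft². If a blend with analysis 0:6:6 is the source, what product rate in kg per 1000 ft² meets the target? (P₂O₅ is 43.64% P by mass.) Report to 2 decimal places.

As P₂O₅: 1.4 / 0.4364 = 3.20807 kg per 1000 ft².
Product per 1000 ft² = 3.20807 / 6% = 53.4678 kg.

53.47 kg of product per thousand sq ft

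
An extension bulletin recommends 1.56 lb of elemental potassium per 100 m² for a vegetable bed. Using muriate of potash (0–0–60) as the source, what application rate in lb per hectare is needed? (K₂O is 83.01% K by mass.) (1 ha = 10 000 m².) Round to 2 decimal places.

As K₂O: 1.56 / 0.8301 = 1.87929 lb per 100 m².
Product per 100 m² = 1.87929 / 60% = 3.13215 lb.
Convert to per hectare: 3.13215 × 100 = 313.215 lb.

313.22 lb of product per hectare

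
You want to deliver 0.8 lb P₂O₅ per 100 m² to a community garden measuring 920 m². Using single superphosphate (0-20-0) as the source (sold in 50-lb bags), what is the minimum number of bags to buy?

1 bags

Product per 100 m² = 0.8 / 20% = 4 lb.
Total product = 4 × 920 / 100 = 36.8 lb.
Bags = ⌈36.8 / 50⌉ = 1.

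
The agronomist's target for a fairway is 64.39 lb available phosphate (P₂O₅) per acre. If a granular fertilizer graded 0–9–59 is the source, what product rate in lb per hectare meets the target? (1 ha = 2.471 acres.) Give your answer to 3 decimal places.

Product per acre = 64.39 / 9% = 715.444 lb.
Convert to per hectare: 715.444 × 2.471 = 1767.8632 lb.

1767.863 lb of product per hectare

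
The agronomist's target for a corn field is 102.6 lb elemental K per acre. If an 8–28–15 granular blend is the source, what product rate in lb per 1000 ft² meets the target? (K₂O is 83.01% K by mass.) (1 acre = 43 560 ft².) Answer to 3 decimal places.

As K₂O: 102.6 / 0.8301 = 123.6 lb per acre.
Product per acre = 123.6 / 15% = 823.997 lb.
Convert to per 1000 ft²: 823.997 × 0.0229568 = 18.9164 lb.

18.916 lb of product per thousand sq ft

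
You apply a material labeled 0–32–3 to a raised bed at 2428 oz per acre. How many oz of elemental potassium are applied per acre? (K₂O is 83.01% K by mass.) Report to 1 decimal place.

60.5 oz K per acre

K₂O per acre = 2428 × 3% = 72.84 oz.
Elemental K = 72.84 × 0.8301 = 60.4645 oz per acre.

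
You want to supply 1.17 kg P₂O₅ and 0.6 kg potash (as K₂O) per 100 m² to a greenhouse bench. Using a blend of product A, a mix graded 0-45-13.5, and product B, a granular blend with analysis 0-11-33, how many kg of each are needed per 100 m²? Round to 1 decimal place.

2.4 kg product A, 0.8 kg product B

Per-100 m² balance (a = product A, b = product B):
P₂O₅: 0.45·a + 0.11·b = 1.17
K₂O: 0.135·a + 0.33·b = 0.6
Eliminate b: (row1) − 0.11/0.33·(row2) → 0.405·a = 0.97, so a = 2.39506.
Then b = (0.6 − 0.135·2.39506) / 0.33 = 0.838384.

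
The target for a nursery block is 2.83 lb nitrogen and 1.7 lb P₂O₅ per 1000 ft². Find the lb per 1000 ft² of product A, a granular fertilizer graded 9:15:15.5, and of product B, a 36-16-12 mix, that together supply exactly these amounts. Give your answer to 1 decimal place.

4.0 lb product A, 6.9 lb product B

With a, b = lb per 1000 ft² of product A and product B:
N: 0.09·a + 0.36·b = 2.83
P₂O₅: 0.15·a + 0.16·b = 1.7
Eliminate b: (row1) − 0.36/0.16·(row2) → -0.2475·a = -0.995, so a = 4.0202.
Then b = (1.7 − 0.15·4.0202) / 0.16 = 6.85606.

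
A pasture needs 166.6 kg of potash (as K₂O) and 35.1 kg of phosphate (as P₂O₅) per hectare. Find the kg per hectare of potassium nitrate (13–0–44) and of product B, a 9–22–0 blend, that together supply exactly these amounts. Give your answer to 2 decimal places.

Let a = kg of potassium nitrate, b = kg of product B (per hectare).
K₂O: 0.44·a + 0·b = 166.6
P₂O₅: 0·a + 0.22·b = 35.1
Solving simultaneously: a = 378.636, b = 159.545.

378.64 kg potassium nitrate, 159.55 kg product B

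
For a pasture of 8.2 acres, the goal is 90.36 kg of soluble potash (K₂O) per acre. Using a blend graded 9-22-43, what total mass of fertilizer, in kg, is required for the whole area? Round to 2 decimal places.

Product per acre = 90.36 / 43% = 210.14 kg.
Total product = 210.14 × 8.2 = 1723.144 kg.

1723.14 kg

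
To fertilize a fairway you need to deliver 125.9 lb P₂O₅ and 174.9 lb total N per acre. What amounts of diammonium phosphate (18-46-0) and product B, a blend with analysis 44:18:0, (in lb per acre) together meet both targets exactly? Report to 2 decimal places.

Per-acre balance (a = diammonium phosphate, b = product B):
P₂O₅: 0.46·a + 0.18·b = 125.9
N: 0.18·a + 0.44·b = 174.9
Eliminate a: (row1) − 0.46/0.18·(row2) → -0.944444·b = -321.067, so b = 339.953.
Back-substitute: a = (125.9 − 0.18·339.953) / 0.46 = 140.671.

140.67 lb diammonium phosphate, 339.95 lb product B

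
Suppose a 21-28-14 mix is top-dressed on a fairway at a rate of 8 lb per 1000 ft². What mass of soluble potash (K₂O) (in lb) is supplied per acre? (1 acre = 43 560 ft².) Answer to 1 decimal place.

48.8 lb K₂O per acre

K₂O per 1000 ft² = 8 × 14% = 1.12 lb.
Convert to per acre: 1.12 × 43.56 = 48.7872 lb.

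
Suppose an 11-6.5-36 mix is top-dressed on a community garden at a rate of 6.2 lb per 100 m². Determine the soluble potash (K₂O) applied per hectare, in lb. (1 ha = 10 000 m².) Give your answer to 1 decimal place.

223.2 lb K₂O per hectare

K₂O per 100 m² = 6.2 × 36% = 2.232 lb.
Convert to per hectare: 2.232 × 100 = 223.2 lb.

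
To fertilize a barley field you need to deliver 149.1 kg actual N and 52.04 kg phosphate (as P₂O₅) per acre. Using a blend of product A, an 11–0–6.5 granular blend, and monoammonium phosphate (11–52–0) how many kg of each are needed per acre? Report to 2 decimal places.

1255.38 kg product A, 100.08 kg monoammonium phosphate

With a, b = kg per acre of product A and monoammonium phosphate:
N: 0.11·a + 0.11·b = 149.1
P₂O₅: 0·a + 0.52·b = 52.04
Solving simultaneously: a = 1255.378, b = 100.077.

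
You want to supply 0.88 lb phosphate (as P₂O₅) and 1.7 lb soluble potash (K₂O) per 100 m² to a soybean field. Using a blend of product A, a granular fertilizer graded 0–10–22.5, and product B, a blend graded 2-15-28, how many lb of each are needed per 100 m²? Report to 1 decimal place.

1.5 lb product A, 4.9 lb product B

Per-100 m² balance (a = product A, b = product B):
P₂O₅: 0.1·a + 0.15·b = 0.88
K₂O: 0.225·a + 0.28·b = 1.7
Eliminate a: (row1) − 0.1/0.225·(row2) → 0.0255556·b = 0.124444, so b = 4.86957.
Back-substitute: a = (0.88 − 0.15·4.86957) / 0.1 = 1.49565.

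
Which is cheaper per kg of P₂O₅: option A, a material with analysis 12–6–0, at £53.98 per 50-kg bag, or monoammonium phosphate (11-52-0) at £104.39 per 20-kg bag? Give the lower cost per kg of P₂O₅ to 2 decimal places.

£10.04 per kg P₂O₅ (monoammonium phosphate)

option A: P₂O₅ per bag = 50 × 6% = 3 kg; cost = 53.98 / 3 = £17.9933/kg P₂O₅.
monoammonium phosphate: P₂O₅ per bag = 20 × 52% = 10.4 kg; cost = 104.39 / 10.4 = £10.0375/kg P₂O₅.
monoammonium phosphate is cheaper.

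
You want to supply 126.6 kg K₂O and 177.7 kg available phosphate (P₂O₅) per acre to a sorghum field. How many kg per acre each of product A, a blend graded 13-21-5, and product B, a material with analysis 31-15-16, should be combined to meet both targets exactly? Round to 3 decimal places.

361.762 kg product A, 678.199 kg product B

With a, b = kg per acre of product A and product B:
K₂O: 0.05·a + 0.16·b = 126.6
P₂O₅: 0.21·a + 0.15·b = 177.7
Solving simultaneously: a = 361.76245, b = 678.1992.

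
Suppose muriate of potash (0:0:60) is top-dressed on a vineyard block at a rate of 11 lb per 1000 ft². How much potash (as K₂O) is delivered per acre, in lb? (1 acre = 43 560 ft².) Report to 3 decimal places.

287.496 lb K₂O per acre

K₂O per 1000 ft² = 11 × 60% = 6.6 lb.
Convert to per acre: 6.6 × 43.56 = 287.496 lb.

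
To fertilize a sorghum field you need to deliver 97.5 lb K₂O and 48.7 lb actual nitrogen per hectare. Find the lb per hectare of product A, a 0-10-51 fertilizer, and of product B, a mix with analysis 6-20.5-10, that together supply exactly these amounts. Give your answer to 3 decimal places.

Per-hectare balance (a = product A, b = product B):
K₂O: 0.51·a + 0.1·b = 97.5
N: 0·a + 0.06·b = 48.7
Solving simultaneously: a = 32.0261, b = 811.6667.

32.026 lb product A, 811.667 lb product B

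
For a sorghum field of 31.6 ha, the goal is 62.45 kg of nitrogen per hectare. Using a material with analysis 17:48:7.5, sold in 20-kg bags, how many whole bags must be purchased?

Product per hectare = 62.45 / 17% = 367.353 kg.
Total product = 367.353 × 31.6 = 11608.4 kg.
Bags = ⌈11608.4 / 20⌉ = 581.

581 bags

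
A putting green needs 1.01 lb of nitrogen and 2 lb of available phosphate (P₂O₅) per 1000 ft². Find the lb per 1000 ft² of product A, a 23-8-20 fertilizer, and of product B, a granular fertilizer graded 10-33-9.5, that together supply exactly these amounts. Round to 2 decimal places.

Per-1000 ft² balance (a = product A, b = product B):
N: 0.23·a + 0.1·b = 1.01
P₂O₅: 0.08·a + 0.33·b = 2
Solving simultaneously: a = 1.96318, b = 5.58468.

1.96 lb product A, 5.58 lb product B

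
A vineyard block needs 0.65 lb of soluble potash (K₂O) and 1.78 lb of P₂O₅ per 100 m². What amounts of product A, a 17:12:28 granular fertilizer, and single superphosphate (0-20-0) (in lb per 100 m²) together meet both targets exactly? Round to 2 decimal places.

With a, b = lb per 100 m² of product A and single superphosphate:
K₂O: 0.28·a + 0·b = 0.65
P₂O₅: 0.12·a + 0.2·b = 1.78
Eliminate a: (row1) − 0.28/0.12·(row2) → -0.466667·b = -3.50333, so b = 7.50714.
Back-substitute: a = (0.65 − 0·7.50714) / 0.28 = 2.32143.

2.32 lb product A, 7.51 lb single superphosphate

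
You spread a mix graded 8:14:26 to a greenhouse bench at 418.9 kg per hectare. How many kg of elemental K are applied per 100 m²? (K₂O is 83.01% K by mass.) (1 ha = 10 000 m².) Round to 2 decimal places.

K₂O per hectare = 418.9 × 26% = 108.914 kg.
Elemental K = 108.914 × 0.8301 = 90.4095 kg per hectare.
Convert to per 100 m²: 90.4095 × 0.01 = 0.904095 kg.

0.90 kg K per hundred sq m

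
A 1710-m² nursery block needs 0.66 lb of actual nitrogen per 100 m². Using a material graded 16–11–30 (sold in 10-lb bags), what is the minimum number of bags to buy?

8 bags

Product per 100 m² = 0.66 / 16% = 4.125 lb.
Total product = 4.125 × 1710 / 100 = 70.5375 lb.
Bags = ⌈70.5375 / 10⌉ = 8.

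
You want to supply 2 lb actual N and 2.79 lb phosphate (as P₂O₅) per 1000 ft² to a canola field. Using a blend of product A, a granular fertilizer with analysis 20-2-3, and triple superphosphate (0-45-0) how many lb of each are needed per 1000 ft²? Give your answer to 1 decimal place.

With a, b = lb per 1000 ft² of product A and triple superphosphate:
N: 0.2·a + 0·b = 2
P₂O₅: 0.02·a + 0.45·b = 2.79
Eliminate a: (row1) − 0.2/0.02·(row2) → -4.5·b = -25.9, so b = 5.75556.
Back-substitute: a = (2 − 0·5.75556) / 0.2 = 10.

10.0 lb product A, 5.8 lb triple superphosphate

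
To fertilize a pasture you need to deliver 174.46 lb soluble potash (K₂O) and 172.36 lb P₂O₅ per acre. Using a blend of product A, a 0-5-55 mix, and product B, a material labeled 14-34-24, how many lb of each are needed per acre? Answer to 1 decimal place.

102.6 lb product A, 491.9 lb product B

Per-acre balance (a = product A, b = product B):
K₂O: 0.55·a + 0.24·b = 174.46
P₂O₅: 0.05·a + 0.34·b = 172.36
Eliminate b: (row1) − 0.24/0.34·(row2) → 0.514706·a = 52.7941, so a = 102.571.
Then b = (172.36 − 0.05·102.571) / 0.34 = 491.857.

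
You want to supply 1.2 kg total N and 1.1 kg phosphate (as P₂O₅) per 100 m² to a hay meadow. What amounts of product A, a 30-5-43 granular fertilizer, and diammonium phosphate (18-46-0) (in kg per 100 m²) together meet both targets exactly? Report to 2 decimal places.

With a, b = kg per 100 m² of product A and diammonium phosphate:
N: 0.3·a + 0.18·b = 1.2
P₂O₅: 0.05·a + 0.46·b = 1.1
Eliminate a: (row1) − 0.3/0.05·(row2) → -2.58·b = -5.4, so b = 2.09302.
Back-substitute: a = (1.2 − 0.18·2.09302) / 0.3 = 2.74419.

2.74 kg product A, 2.09 kg diammonium phosphate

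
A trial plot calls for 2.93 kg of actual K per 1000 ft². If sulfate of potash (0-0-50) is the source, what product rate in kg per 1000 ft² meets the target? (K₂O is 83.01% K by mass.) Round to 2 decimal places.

As K₂O: 2.93 / 0.8301 = 3.5297 kg per 1000 ft².
Product per 1000 ft² = 3.5297 / 50% = 7.05939 kg.

7.06 kg of product per thousand sq ft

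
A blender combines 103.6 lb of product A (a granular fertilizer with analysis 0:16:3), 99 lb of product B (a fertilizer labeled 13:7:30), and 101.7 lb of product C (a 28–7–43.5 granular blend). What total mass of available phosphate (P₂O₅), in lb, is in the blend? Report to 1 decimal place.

P₂O₅ mass = 16%×103.6 + 7%×99 + 7%×101.7 = 30.625 lb.

30.6 lb P₂O₅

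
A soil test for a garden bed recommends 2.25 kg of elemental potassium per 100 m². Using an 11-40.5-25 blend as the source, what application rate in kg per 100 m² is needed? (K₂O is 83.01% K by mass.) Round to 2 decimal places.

10.84 kg of product per hundred sq m

As K₂O: 2.25 / 0.8301 = 2.71052 kg per 100 m².
Product per 100 m² = 2.71052 / 25% = 10.8421 kg.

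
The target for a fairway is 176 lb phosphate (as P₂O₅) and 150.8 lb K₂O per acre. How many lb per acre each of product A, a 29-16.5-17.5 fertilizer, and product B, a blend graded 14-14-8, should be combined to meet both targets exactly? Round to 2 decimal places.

622.30 lb product A, 523.72 lb product B

Let a = lb of product A, b = lb of product B (per acre).
P₂O₅: 0.165·a + 0.14·b = 176
K₂O: 0.175·a + 0.08·b = 150.8
Eliminate a: (row1) − 0.165/0.175·(row2) → 0.0645714·b = 33.8171, so b = 523.717.
Back-substitute: a = (176 − 0.14·523.717) / 0.165 = 622.301.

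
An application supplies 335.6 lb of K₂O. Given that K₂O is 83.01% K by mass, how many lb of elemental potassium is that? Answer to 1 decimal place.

K = 335.6 × 0.8301 = 278.582 lb.

278.6 lb K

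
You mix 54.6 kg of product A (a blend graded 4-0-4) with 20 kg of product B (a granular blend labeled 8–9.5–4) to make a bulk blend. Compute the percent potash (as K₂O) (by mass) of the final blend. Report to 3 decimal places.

Total mass = 54.6 + 20 = 74.6 kg.
K₂O mass = 4%×54.6 + 4%×20 = 2.984 kg.
% K₂O = 2.984 / 74.6 = 4%.

4.000% K₂O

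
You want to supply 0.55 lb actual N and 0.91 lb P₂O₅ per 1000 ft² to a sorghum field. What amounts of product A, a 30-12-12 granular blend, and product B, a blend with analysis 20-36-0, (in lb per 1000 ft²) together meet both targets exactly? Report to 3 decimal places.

0.190 lb product A, 2.464 lb product B

Per-1000 ft² balance (a = product A, b = product B):
N: 0.3·a + 0.2·b = 0.55
P₂O₅: 0.12·a + 0.36·b = 0.91
Solving simultaneously: a = 0.190476, b = 2.46429.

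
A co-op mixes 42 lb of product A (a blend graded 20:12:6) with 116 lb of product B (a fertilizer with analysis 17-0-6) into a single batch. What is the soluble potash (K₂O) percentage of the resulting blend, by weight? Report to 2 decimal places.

Total mass = 42 + 116 = 158 lb.
K₂O mass = 6%×42 + 6%×116 = 9.48 lb.
% K₂O = 9.48 / 158 = 6%.

6.00% K₂O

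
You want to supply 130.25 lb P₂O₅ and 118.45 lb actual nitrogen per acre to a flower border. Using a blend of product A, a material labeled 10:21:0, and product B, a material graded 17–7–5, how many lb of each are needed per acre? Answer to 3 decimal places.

With a, b = lb per acre of product A and product B:
P₂O₅: 0.21·a + 0.07·b = 130.25
N: 0.1·a + 0.17·b = 118.45
Eliminate b: (row1) − 0.07/0.17·(row2) → 0.168824·a = 81.4765, so a = 482.6132.
Then b = (118.45 − 0.1·482.6132) / 0.17 = 412.8746.

482.613 lb product A, 412.875 lb product B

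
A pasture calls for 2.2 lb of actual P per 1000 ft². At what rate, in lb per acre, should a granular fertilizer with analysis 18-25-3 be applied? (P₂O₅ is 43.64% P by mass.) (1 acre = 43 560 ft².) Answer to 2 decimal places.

As P₂O₅: 2.2 / 0.4364 = 5.04125 lb per 1000 ft².
Product per 1000 ft² = 5.04125 / 25% = 20.165 lb.
Convert to per acre: 20.165 × 43.56 = 878.387 lb.

878.39 lb of product per acre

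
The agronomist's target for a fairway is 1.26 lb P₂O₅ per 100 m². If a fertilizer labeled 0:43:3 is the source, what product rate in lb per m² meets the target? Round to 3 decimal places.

0.029 lb of product per sq m

Product per 100 m² = 1.26 / 43% = 2.93023 lb.
Convert to per m²: 2.93023 × 0.01 = 0.0293023 lb.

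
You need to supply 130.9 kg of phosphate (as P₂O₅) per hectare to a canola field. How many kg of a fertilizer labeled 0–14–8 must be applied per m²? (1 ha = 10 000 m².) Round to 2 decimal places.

0.09 kg of product per sq m

Product per hectare = 130.9 / 14% = 935 kg.
Convert to per m²: 935 × 0.0001 = 0.0935 kg.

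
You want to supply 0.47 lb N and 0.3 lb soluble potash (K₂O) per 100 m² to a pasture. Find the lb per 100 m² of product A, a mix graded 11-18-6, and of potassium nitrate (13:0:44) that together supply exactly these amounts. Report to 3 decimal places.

4.133 lb product A, 0.118 lb potassium nitrate

Per-100 m² balance (a = product A, b = potassium nitrate):
N: 0.11·a + 0.13·b = 0.47
K₂O: 0.06·a + 0.44·b = 0.3
Solving simultaneously: a = 4.133005, b = 0.118227.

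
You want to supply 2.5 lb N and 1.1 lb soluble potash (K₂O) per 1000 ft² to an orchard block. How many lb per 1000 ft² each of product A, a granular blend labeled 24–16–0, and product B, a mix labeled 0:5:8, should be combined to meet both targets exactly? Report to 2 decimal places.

With a, b = lb per 1000 ft² of product A and product B:
N: 0.24·a + 0·b = 2.5
K₂O: 0·a + 0.08·b = 1.1
Solving simultaneously: a = 10.4167, b = 13.75.

10.42 lb product A, 13.75 lb product B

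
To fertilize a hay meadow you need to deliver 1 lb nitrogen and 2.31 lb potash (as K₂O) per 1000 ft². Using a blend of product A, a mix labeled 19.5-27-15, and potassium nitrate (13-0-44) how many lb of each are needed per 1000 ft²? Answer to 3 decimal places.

2.107 lb product A, 4.532 lb potassium nitrate

With a, b = lb per 1000 ft² of product A and potassium nitrate:
N: 0.195·a + 0.13·b = 1
K₂O: 0.15·a + 0.44·b = 2.31
Solving simultaneously: a = 2.10709, b = 4.53167.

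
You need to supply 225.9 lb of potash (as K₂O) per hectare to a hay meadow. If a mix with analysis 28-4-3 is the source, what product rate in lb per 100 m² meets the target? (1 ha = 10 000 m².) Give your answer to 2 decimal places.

Product per hectare = 225.9 / 3% = 7530 lb.
Convert to per 100 m²: 7530 × 0.01 = 75.3 lb.

75.30 lb of product per hundred sq m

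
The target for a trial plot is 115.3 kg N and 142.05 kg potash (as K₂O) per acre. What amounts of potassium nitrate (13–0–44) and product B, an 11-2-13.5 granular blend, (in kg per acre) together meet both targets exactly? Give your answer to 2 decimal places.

1.94 kg potassium nitrate, 1045.88 kg product B

Per-acre balance (a = potassium nitrate, b = product B):
N: 0.13·a + 0.11·b = 115.3
K₂O: 0.44·a + 0.135·b = 142.05
Solving simultaneously: a = 1.94489, b = 1045.883.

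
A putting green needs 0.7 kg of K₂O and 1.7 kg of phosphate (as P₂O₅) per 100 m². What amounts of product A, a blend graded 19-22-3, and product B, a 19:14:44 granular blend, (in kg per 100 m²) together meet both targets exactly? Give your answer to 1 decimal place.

7.0 kg product A, 1.1 kg product B

Per-100 m² balance (a = product A, b = product B):
K₂O: 0.03·a + 0.44·b = 0.7
P₂O₅: 0.22·a + 0.14·b = 1.7
Eliminate a: (row1) − 0.03/0.22·(row2) → 0.420909·b = 0.468182, so b = 1.11231.
Back-substitute: a = (0.7 − 0.44·1.11231) / 0.03 = 7.01944.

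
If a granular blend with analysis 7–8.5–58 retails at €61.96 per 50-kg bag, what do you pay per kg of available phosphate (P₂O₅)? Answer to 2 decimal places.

P₂O₅ in bag = 50 × 8.5% = 4.25 kg.
Cost per kg P₂O₅ = €61.96 / 4.25 = €14.5788.

€14.58 per kg P₂O₅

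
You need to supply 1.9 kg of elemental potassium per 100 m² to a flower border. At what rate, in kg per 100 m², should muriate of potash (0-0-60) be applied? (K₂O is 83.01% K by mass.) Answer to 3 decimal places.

As K₂O: 1.9 / 0.8301 = 2.28888 kg per 100 m².
Product per 100 m² = 2.28888 / 60% = 3.8148 kg.

3.815 kg of product per hundred sq m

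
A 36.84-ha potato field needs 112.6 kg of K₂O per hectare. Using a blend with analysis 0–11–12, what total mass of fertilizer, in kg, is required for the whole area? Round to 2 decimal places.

34568.20 kg

Product per hectare = 112.6 / 12% = 938.333 kg.
Total product = 938.333 × 36.84 = 34568.2 kg.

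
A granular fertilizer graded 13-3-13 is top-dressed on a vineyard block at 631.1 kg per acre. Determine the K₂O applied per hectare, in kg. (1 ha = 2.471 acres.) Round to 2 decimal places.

202.73 kg K₂O per hectare

K₂O per acre = 631.1 × 13% = 82.043 kg.
Convert to per hectare: 82.043 × 2.471 = 202.728 kg.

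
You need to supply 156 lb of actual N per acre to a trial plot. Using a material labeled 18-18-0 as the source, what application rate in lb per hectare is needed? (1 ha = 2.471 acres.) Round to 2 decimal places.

Product per acre = 156 / 18% = 866.667 lb.
Convert to per hectare: 866.667 × 2.471 = 2141.533 lb.

2141.53 lb of product per hectare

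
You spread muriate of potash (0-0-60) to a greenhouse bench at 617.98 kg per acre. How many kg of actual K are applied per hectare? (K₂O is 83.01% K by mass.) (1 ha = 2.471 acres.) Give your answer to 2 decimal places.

K₂O per acre = 617.98 × 60% = 370.788 kg.
Elemental K = 370.788 × 0.8301 = 307.791 kg per acre.
Convert to per hectare: 307.791 × 2.471 = 760.552 kg.

760.55 kg K per hectare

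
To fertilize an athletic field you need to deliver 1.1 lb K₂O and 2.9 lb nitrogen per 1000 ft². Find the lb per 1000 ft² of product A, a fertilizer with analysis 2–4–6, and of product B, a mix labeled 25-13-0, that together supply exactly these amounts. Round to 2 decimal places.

18.33 lb product A, 10.13 lb product B

Per-1000 ft² balance (a = product A, b = product B):
K₂O: 0.06·a + 0·b = 1.1
N: 0.02·a + 0.25·b = 2.9
Solving simultaneously: a = 18.3333, b = 10.1333.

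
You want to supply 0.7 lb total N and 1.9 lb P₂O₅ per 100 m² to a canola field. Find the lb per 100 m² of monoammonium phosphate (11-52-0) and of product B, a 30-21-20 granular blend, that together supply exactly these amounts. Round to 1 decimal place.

Let a = lb of monoammonium phosphate, b = lb of product B (per 100 m²).
N: 0.11·a + 0.3·b = 0.7
P₂O₅: 0.52·a + 0.21·b = 1.9
From row1: a = (0.7 − 0.3·b) / 0.11.
Into row2: 0.52·(0.7 − 0.3·b)/0.11 + 0.21·b = 1.9 → b = 1.16629, a = 3.18284.

3.2 lb monoammonium phosphate, 1.2 lb product B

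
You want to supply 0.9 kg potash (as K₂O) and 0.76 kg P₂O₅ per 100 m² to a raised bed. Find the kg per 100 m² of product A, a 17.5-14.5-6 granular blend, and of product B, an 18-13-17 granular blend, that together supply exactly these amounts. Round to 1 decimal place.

With a, b = kg per 100 m² of product A and product B:
K₂O: 0.06·a + 0.17·b = 0.9
P₂O₅: 0.145·a + 0.13·b = 0.76
From row1: a = (0.9 − 0.17·b) / 0.06.
Into row2: 0.145·(0.9 − 0.17·b)/0.06 + 0.13·b = 0.76 → b = 5.03858, a = 0.724036.

0.7 kg product A, 5.0 kg product B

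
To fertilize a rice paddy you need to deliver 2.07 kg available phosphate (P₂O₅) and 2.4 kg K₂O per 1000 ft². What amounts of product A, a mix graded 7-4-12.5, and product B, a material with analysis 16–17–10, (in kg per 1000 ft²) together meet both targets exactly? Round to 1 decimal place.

11.7 kg product A, 9.4 kg product B

Let a = kg of product A, b = kg of product B (per 1000 ft²).
P₂O₅: 0.04·a + 0.17·b = 2.07
K₂O: 0.125·a + 0.1·b = 2.4
From row1: a = (2.07 − 0.17·b) / 0.04.
Into row2: 0.125·(2.07 − 0.17·b)/0.04 + 0.1·b = 2.4 → b = 9.43478, a = 11.6522.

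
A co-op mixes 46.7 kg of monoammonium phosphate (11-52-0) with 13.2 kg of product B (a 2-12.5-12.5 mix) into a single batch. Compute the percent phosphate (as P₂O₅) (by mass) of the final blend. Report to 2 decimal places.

Total mass = 46.7 + 13.2 = 59.9 kg.
P₂O₅ mass = 52%×46.7 + 12.5%×13.2 = 25.934 kg.
% P₂O₅ = 25.934 / 59.9 = 43.2955%.

43.30% P₂O₅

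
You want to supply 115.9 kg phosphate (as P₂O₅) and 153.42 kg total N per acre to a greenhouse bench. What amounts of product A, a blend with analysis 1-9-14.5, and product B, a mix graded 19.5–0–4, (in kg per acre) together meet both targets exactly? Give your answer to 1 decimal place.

Let a = kg of product A, b = kg of product B (per acre).
P₂O₅: 0.09·a + 0·b = 115.9
N: 0.01·a + 0.195·b = 153.42
Solving simultaneously: a = 1287.78, b = 720.729.

1287.8 kg product A, 720.7 kg product B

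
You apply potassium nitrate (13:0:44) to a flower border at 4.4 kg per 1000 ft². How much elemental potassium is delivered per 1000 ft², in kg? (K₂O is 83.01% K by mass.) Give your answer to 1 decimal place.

1.6 kg K per thousand sq ft

K₂O per 1000 ft² = 4.4 × 44% = 1.936 kg.
Elemental K = 1.936 × 0.8301 = 1.60707 kg per 1000 ft².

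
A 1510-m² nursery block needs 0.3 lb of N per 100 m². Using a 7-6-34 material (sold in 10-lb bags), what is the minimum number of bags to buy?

Product per 100 m² = 0.3 / 7% = 4.28571 lb.
Total product = 4.28571 × 1510 / 100 = 64.7143 lb.
Bags = ⌈64.7143 / 10⌉ = 7.

7 bags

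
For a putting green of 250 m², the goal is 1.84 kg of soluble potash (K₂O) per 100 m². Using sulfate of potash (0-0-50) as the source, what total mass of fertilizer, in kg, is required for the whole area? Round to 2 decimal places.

9.20 kg

Product per 100 m² = 1.84 / 50% = 3.68 kg.
Total product = 3.68 × 250 / 100 = 9.2 kg.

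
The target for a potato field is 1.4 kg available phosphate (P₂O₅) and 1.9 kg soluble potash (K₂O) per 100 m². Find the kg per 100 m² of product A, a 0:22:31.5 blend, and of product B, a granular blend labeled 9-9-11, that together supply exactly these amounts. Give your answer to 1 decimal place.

Let a = kg of product A, b = kg of product B (per 100 m²).
P₂O₅: 0.22·a + 0.09·b = 1.4
K₂O: 0.315·a + 0.11·b = 1.9
Eliminate b: (row1) − 0.09/0.11·(row2) → -0.0377273·a = -0.154545, so a = 4.09639.
Then b = (1.9 − 0.315·4.09639) / 0.11 = 5.54217.

4.1 kg product A, 5.5 kg product B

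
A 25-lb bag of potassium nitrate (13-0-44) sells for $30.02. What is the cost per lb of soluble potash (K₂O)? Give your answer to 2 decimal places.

$2.73 per lb K₂O

K₂O in bag = 25 × 44% = 11 lb.
Cost per lb K₂O = $30.02 / 11 = $2.7291.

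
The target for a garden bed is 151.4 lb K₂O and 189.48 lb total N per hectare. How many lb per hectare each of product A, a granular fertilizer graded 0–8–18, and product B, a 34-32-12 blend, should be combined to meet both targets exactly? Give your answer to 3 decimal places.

With a, b = lb per hectare of product A and product B:
K₂O: 0.18·a + 0.12·b = 151.4
N: 0·a + 0.34·b = 189.48
Solving simultaneously: a = 469.5817, b = 557.2941.

469.582 lb product A, 557.294 lb product B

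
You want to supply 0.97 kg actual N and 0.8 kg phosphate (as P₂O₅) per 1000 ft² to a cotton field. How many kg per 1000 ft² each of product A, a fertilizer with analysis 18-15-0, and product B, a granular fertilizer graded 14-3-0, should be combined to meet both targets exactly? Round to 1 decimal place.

5.3 kg product A, 0.1 kg product B

With a, b = kg per 1000 ft² of product A and product B:
N: 0.18·a + 0.14·b = 0.97
P₂O₅: 0.15·a + 0.03·b = 0.8
Solving simultaneously: a = 5.3141, b = 0.0961538.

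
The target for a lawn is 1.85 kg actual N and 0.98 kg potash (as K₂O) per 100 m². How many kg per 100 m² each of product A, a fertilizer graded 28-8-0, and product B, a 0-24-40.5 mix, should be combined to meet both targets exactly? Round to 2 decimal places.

6.61 kg product A, 2.42 kg product B

With a, b = kg per 100 m² of product A and product B:
N: 0.28·a + 0·b = 1.85
K₂O: 0·a + 0.405·b = 0.98
Solving simultaneously: a = 6.60714, b = 2.41975.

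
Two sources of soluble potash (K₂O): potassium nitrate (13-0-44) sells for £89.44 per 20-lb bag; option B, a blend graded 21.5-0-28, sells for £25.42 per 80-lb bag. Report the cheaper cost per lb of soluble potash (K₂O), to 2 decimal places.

£1.13 per lb K₂O (option B)

potassium nitrate: K₂O per bag = 20 × 44% = 8.8 lb; cost = 89.44 / 8.8 = £10.1636/lb K₂O.
option B: K₂O per bag = 80 × 28% = 22.4 lb; cost = 25.42 / 22.4 = £1.1348/lb K₂O.
option B is cheaper.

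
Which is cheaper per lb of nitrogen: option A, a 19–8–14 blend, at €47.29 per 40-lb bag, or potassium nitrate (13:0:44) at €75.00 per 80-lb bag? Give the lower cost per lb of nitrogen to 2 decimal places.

option A: N per bag = 40 × 19% = 7.6 lb; cost = 47.29 / 7.6 = €6.2224/lb N.
potassium nitrate: N per bag = 80 × 13% = 10.4 lb; cost = 75.00 / 10.4 = €7.2115/lb N.
option A is cheaper.

€6.22 per lb N (option A)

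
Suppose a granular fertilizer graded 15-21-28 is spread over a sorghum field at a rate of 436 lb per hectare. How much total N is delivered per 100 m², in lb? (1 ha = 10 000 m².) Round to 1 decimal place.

nitrogen per hectare = 436 × 15% = 65.4 lb.
Convert to per 100 m²: 65.4 × 0.01 = 0.654 lb.

0.7 lb N per hundred sq m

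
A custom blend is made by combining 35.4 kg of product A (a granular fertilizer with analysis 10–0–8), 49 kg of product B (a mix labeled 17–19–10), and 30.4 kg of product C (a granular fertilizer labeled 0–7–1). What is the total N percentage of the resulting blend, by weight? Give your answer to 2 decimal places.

10.34% N

Total mass = 35.4 + 49 + 30.4 = 114.8 kg.
N mass = 10%×35.4 + 17%×49 + 0%×30.4 = 11.87 kg.
% N = 11.87 / 114.8 = 10.3397%.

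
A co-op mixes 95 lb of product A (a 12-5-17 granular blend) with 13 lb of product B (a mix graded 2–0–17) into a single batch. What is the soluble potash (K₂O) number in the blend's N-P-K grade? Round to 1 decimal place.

17.0% K₂O

Total mass = 95 + 13 = 108 lb.
K₂O mass = 17%×95 + 17%×13 = 18.36 lb.
% K₂O = 18.36 / 108 = 17%.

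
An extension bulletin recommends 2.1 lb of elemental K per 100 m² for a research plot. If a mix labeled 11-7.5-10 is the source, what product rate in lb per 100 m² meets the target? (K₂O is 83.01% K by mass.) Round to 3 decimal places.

As K₂O: 2.1 / 0.8301 = 2.52982 lb per 100 m².
Product per 100 m² = 2.52982 / 10% = 25.2982 lb.

25.298 lb of product per hundred sq m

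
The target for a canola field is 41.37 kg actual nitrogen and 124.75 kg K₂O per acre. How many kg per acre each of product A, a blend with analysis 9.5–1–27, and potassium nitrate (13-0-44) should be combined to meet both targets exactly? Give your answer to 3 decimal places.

With a, b = kg per acre of product A and potassium nitrate:
N: 0.095·a + 0.13·b = 41.37
K₂O: 0.27·a + 0.44·b = 124.75
Solving simultaneously: a = 296.3134, b = 101.69403.

296.313 kg product A, 101.694 kg potassium nitrate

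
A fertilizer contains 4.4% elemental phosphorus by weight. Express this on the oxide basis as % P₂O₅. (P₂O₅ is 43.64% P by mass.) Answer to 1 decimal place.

%P₂O₅ = 4.4 / 0.4364 = 10.0825%.

10.1% P₂O₅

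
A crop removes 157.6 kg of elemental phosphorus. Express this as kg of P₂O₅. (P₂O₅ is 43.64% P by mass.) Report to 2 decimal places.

P₂O₅ = 157.6 / 0.4364 = 361.137 kg.

361.14 kg P₂O₅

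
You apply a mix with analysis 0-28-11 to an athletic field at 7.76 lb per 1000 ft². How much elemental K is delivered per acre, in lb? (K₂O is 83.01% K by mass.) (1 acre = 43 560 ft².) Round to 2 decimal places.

K₂O per 1000 ft² = 7.76 × 11% = 0.8536 lb.
Elemental K = 0.8536 × 0.8301 = 0.708573 lb per 1000 ft².
Convert to per acre: 0.708573 × 43.56 = 30.8655 lb.

30.87 lb K per acre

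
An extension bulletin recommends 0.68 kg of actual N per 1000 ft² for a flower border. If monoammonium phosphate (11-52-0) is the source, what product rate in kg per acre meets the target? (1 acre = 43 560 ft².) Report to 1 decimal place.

269.3 kg of product per acre

Product per 1000 ft² = 0.68 / 11% = 6.18182 kg.
Convert to per acre: 6.18182 × 43.56 = 269.28 kg.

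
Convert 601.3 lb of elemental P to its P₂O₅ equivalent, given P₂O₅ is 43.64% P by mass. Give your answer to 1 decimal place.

1377.9 lb P₂O₅

P₂O₅ = 601.3 / 0.4364 = 1377.86 lb.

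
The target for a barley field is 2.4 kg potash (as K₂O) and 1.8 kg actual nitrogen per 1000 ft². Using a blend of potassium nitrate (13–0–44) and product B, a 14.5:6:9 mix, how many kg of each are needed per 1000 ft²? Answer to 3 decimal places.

Per-1000 ft² balance (a = potassium nitrate, b = product B):
K₂O: 0.44·a + 0.09·b = 2.4
N: 0.13·a + 0.145·b = 1.8
From row1: a = (2.4 − 0.09·b) / 0.44.
Into row2: 0.13·(2.4 − 0.09·b)/0.44 + 0.145·b = 1.8 → b = 9.21305, a = 3.57006.

3.570 kg potassium nitrate, 9.213 kg product B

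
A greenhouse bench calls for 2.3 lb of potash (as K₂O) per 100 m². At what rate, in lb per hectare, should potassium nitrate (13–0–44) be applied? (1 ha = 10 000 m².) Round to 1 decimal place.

Product per 100 m² = 2.3 / 44% = 5.22727 lb.
Convert to per hectare: 5.22727 × 100 = 522.727 lb.

522.7 lb of product per hectare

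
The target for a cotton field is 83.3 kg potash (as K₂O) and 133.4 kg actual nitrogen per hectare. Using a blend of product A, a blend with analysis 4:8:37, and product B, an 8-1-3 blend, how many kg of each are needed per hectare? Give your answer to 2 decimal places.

Per-hectare balance (a = product A, b = product B):
K₂O: 0.37·a + 0.03·b = 83.3
N: 0.04·a + 0.08·b = 133.4
From row1: a = (83.3 − 0.03·b) / 0.37.
Into row2: 0.04·(83.3 − 0.03·b)/0.37 + 0.08·b = 133.4 → b = 1620.634, a = 93.7324.

93.73 kg product A, 1620.63 kg product B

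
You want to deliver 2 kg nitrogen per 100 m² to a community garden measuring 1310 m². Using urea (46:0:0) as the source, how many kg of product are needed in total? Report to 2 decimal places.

56.96 kg

Product per 100 m² = 2 / 46% = 4.34783 kg.
Total product = 4.34783 × 1310 / 100 = 56.9565 kg.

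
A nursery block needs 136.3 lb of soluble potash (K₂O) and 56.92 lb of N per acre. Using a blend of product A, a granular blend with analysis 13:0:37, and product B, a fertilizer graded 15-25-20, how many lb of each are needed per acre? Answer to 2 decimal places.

307.15 lb product A, 113.27 lb product B

With a, b = lb per acre of product A and product B:
K₂O: 0.37·a + 0.2·b = 136.3
N: 0.13·a + 0.15·b = 56.92
Eliminate b: (row1) − 0.2/0.15·(row2) → 0.196667·a = 60.4067, so a = 307.153.
Then b = (56.92 − 0.13·307.153) / 0.15 = 113.268.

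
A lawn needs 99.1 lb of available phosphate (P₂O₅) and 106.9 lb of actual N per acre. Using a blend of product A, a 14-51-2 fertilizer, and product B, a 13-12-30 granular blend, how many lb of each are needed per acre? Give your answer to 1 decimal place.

1.1 lb product A, 821.1 lb product B

With a, b = lb per acre of product A and product B:
P₂O₅: 0.51·a + 0.12·b = 99.1
N: 0.14·a + 0.13·b = 106.9
Solving simultaneously: a = 1.11111, b = 821.111.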